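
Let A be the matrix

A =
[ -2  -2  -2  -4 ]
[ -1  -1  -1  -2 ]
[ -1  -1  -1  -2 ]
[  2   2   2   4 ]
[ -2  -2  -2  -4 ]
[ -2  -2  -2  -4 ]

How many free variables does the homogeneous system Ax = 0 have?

3

Row reduce to echelon form.
R2 ← R2 − (1/2)·R1: [0, 0, 0, 0]
R3 ← R3 − (1/2)·R1: [0, 0, 0, 0]
R4 ← R4 + R1: [0, 0, 0, 0]
R5 ← R5 − R1: [0, 0, 0, 0]
R6 ← R6 − R1: [0, 0, 0, 0]
1 nonzero row, so rank(A) = 1.
A has 4 columns; by rank–nullity, nullity = 4 − 1 = 3.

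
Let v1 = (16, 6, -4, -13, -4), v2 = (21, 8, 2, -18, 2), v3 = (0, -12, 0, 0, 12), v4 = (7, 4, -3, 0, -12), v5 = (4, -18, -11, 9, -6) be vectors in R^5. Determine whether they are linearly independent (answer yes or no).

yes

Form the matrix with these vectors as rows and row reduce.
R2 ← R2 − (21/16)·R1: [0, 1/8, 29/4, -15/16, 29/4]
R4 ← R4 − (7/16)·R1: [0, 11/8, -5/4, 91/16, -41/4]
R5 ← R5 − (1/4)·R1: [0, -39/2, -10, 49/4, -5]
R3 ← R3 + (96)·R2: [0, 0, 696, -90, 708]
R4 ← R4 − (11)·R2: [0, 0, -81, 16, -90]
R5 ← R5 + (156)·R2: [0, 0, 1121, -134, 1126]
R4 ← R4 + (27/232)·R3: [0, 0, 0, 641/116, -441/58]
R5 ← R5 − (1121/696)·R3: [0, 0, 0, 1271/116, -831/58]
R5 ← R5 − (1271/641)·R4: [0, 0, 0, 0, 480/641]
5 nonzero rows, so the 5 vectors span a space of dimension 5.
Since 5 = 5, the vectors are linearly independent.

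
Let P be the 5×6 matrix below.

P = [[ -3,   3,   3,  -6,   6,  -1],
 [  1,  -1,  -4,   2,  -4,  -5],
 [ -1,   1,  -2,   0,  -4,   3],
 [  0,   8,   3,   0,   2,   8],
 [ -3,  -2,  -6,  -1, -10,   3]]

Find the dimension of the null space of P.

Row reduce to echelon form.
R2 ← R2 + (1/3)·R1: [0, 0, -3, 0, -2, -16/3]
R3 ← R3 − (1/3)·R1: [0, 0, -3, 2, -6, 10/3]
R5 ← R5 − R1: [0, -5, -9, 5, -16, 4]
Swap R2 ↔ R4
R5 ← R5 + (5/8)·R2: [0, 0, -57/8, 5, -59/4, 9]
R4 ← R4 − R3: [0, 0, 0, -2, 4, -26/3]
R5 ← R5 − (19/8)·R3: [0, 0, 0, 1/4, -1/2, 13/12]
R5 ← R5 + (1/8)·R4: [0, 0, 0, 0, 0, 0]
4 nonzero rows, so rank(P) = 4.
P has 6 columns; by rank–nullity, nullity = 6 − 4 = 2.

2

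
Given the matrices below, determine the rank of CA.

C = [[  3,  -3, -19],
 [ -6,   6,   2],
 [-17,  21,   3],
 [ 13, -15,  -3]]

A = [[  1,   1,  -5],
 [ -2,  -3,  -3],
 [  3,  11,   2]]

3

First compute CA:
[[-48, -197, -44],
 [-12,  -2,  16],
 [-50, -47,  28],
 [ 34,  25, -26]]
Now row reduce the product.
R2 ← R2 − (1/4)·R1: [0, 189/4, 27]
R3 ← R3 − (25/24)·R1: [0, 3797/24, 443/6]
R4 ← R4 + (17/24)·R1: [0, -2749/24, -343/6]
R3 ← R3 − (3797/1134)·R2: [0, 0, -116/7]
R4 ← R4 + (2749/1134)·R2: [0, 0, 58/7]
R4 ← R4 + (1/2)·R3: [0, 0, 0]
3 nonzero rows, so rank(CA) = 3.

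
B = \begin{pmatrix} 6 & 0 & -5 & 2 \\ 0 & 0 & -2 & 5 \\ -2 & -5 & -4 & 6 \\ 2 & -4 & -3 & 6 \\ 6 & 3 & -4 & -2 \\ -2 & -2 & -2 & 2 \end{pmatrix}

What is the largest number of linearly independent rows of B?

4

Row reduce to echelon form.
R3 ← R3 + (1/3)·R1: [0, -5, -17/3, 20/3]
R4 ← R4 − (1/3)·R1: [0, -4, -4/3, 16/3]
R5 ← R5 − R1: [0, 3, 1, -4]
R6 ← R6 + (1/3)·R1: [0, -2, -11/3, 8/3]
Swap R2 ↔ R3
R4 ← R4 − (4/5)·R2: [0, 0, 16/5, 0]
R5 ← R5 + (3/5)·R2: [0, 0, -12/5, 0]
R6 ← R6 − (2/5)·R2: [0, 0, -7/5, 0]
R4 ← R4 + (8/5)·R3: [0, 0, 0, 8]
R5 ← R5 − (6/5)·R3: [0, 0, 0, -6]
R6 ← R6 − (7/10)·R3: [0, 0, 0, -7/2]
R5 ← R5 + (3/4)·R4: [0, 0, 0, 0]
R6 ← R6 + (7/16)·R4: [0, 0, 0, 0]
Echelon form has 4 nonzero rows, so rank(B) = 4.
The rank gives the maximum number of linearly independent rows: 4.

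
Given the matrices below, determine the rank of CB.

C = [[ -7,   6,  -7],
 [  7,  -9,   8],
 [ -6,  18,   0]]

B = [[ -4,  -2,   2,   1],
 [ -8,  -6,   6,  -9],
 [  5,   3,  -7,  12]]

3

First compute CB:
[[-55, -43,  71, -145],
 [ 84,  64, -96, 184],
 [-120, -96,  96, -168]]
Now row reduce the product.
R2 ← R2 + (84/55)·R1: [0, -92/55, 684/55, -412/11]
R3 ← R3 − (24/11)·R1: [0, -24/11, -648/11, 1632/11]
R3 ← R3 − (30/23)·R2: [0, 0, -1728/23, 4536/23]
3 nonzero rows, so rank(CB) = 3.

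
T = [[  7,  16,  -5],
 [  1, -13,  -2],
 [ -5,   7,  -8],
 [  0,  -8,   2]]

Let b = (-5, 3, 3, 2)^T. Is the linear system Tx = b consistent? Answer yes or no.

no

Row reduce the augmented matrix [T | b].
R2 ← R2 − (1/7)·R1: [0, -107/7, -9/7, 26/7]
R3 ← R3 + (5/7)·R1: [0, 129/7, -81/7, -4/7]
R3 ← R3 + (129/107)·R2: [0, 0, -1404/107, 418/107]
R4 ← R4 − (56/107)·R2: [0, 0, 286/107, 6/107]
R4 ← R4 + (11/54)·R3: [0, 0, 0, 23/27]
The echelon form has 4 nonzero rows; the last pivot sits in the augmented column, so rank(T) = 3 but rank([T|b]) = 4.
Since the ranks differ, the system is inconsistent.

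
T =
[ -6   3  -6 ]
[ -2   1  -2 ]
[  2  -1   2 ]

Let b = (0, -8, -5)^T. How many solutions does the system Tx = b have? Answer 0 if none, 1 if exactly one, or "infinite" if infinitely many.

0

Row reduce the augmented matrix [T | b].
R2 ← R2 − (1/3)·R1: [0, 0, 0, -8]
R3 ← R3 + (1/3)·R1: [0, 0, 0, -5]
R3 ← R3 − (5/8)·R2: [0, 0, 0, 0]
The echelon form has 2 nonzero rows; the last pivot sits in the augmented column, so rank(T) = 1 but rank([T|b]) = 2.
Since the ranks differ, the system is inconsistent.
It has no solutions.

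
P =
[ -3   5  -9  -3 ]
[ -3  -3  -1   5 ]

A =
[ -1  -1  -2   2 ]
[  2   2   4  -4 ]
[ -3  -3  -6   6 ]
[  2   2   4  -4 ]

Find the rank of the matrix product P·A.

1

First compute PA:
[[ 34,  34,  68, -68],
 [ 10,  10,  20, -20]]
Now row reduce the product.
R2 ← R2 − (5/17)·R1: [0, 0, 0, 0]
1 nonzero row, so rank(PA) = 1.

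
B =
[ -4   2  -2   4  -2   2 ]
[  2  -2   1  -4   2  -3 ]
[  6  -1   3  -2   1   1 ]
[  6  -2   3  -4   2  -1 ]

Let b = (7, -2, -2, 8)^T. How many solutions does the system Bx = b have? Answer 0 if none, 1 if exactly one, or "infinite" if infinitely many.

Row reduce the augmented matrix [B | b].
R2 ← R2 + (1/2)·R1: [0, -1, 0, -2, 1, -2, 3/2]
R3 ← R3 + (3/2)·R1: [0, 2, 0, 4, -2, 4, 17/2]
R4 ← R4 + (3/2)·R1: [0, 1, 0, 2, -1, 2, 37/2]
R3 ← R3 + (2)·R2: [0, 0, 0, 0, 0, 0, 23/2]
R4 ← R4 + R2: [0, 0, 0, 0, 0, 0, 20]
R4 ← R4 − (40/23)·R3: [0, 0, 0, 0, 0, 0, 0]
The echelon form has 3 nonzero rows; the last pivot sits in the augmented column, so rank(B) = 2 but rank([B|b]) = 3.
Since the ranks differ, the system is inconsistent.
It has no solutions.

0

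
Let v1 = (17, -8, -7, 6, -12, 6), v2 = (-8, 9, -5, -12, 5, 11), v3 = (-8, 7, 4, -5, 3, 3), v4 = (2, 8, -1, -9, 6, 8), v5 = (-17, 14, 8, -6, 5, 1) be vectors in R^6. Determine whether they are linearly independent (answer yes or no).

Form the matrix with these vectors as rows and row reduce.
R2 ← R2 + (8/17)·R1: [0, 89/17, -141/17, -156/17, -11/17, 235/17]
R3 ← R3 + (8/17)·R1: [0, 55/17, 12/17, -37/17, -45/17, 99/17]
R4 ← R4 − (2/17)·R1: [0, 152/17, -3/17, -165/17, 126/17, 124/17]
R5 ← R5 + R1: [0, 6, 1, 0, -7, 7]
R3 ← R3 − (55/89)·R2: [0, 0, 519/89, 311/89, -200/89, -242/89]
R4 ← R4 − (152/89)·R2: [0, 0, 1245/89, 531/89, 758/89, -1452/89]
R5 ← R5 − (102/89)·R2: [0, 0, 935/89, 936/89, -557/89, -787/89]
R4 ← R4 − (415/173)·R3: [0, 0, 0, -418/173, 2406/173, -1694/173]
R5 ← R5 − (935/519)·R3: [0, 0, 0, 2191/519, -1147/519, -2047/519]
R5 ← R5 + (2191/1254)·R4: [0, 0, 0, 0, 13850/627, -400/19]
5 nonzero rows, so the 5 vectors span a space of dimension 5.
Since 5 = 5, the vectors are linearly independent.

yes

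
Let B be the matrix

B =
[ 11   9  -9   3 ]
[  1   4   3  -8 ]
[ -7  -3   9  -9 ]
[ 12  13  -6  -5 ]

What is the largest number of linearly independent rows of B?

Row reduce to echelon form.
R2 ← R2 − (1/11)·R1: [0, 35/11, 42/11, -91/11]
R3 ← R3 + (7/11)·R1: [0, 30/11, 36/11, -78/11]
R4 ← R4 − (12/11)·R1: [0, 35/11, 42/11, -91/11]
R3 ← R3 − (6/7)·R2: [0, 0, 0, 0]
R4 ← R4 − R2: [0, 0, 0, 0]
Echelon form has 2 nonzero rows, so rank(B) = 2.
The rank gives the maximum number of linearly independent rows: 2.

2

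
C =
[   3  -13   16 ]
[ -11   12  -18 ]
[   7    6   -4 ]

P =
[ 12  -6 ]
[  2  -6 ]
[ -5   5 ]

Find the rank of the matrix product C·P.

First compute CP:
[[-70, 140],
 [-18, -96],
 [116, -98]]
Now row reduce the product.
R2 ← R2 − (9/35)·R1: [0, -132]
R3 ← R3 + (58/35)·R1: [0, 134]
R3 ← R3 + (67/66)·R2: [0, 0]
2 nonzero rows, so rank(CP) = 2.

2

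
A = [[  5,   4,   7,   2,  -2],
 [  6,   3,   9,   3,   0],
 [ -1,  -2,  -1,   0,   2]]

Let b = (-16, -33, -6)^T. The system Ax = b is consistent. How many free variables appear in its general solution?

3

Row reduce the augmented matrix [A | b].
R2 ← R2 − (6/5)·R1: [0, -9/5, 3/5, 3/5, 12/5, -69/5]
R3 ← R3 + (1/5)·R1: [0, -6/5, 2/5, 2/5, 8/5, -46/5]
R3 ← R3 − (2/3)·R2: [0, 0, 0, 0, 0, 0]
The echelon form has 2 nonzero rows, and every pivot lies in the first 5 columns, so rank(A) = rank([A|b]) = 2.
The system is consistent.
Free variables = (unknowns) − (rank) = 5 − 2 = 3.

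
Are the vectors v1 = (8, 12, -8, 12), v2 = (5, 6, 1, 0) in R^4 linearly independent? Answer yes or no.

Form the matrix with these vectors as rows and row reduce.
R2 ← R2 − (5/8)·R1: [0, -3/2, 6, -15/2]
2 nonzero rows, so the 2 vectors span a space of dimension 2.
Since 2 = 2, the vectors are linearly independent.

yes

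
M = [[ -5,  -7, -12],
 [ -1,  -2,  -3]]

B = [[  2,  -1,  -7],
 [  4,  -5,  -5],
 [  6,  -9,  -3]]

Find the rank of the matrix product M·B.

First compute MB:
[[-110, 148, 106],
 [-28,  38,  26]]
Now row reduce the product.
R2 ← R2 − (14/55)·R1: [0, 18/55, -54/55]
2 nonzero rows, so rank(MB) = 2.

2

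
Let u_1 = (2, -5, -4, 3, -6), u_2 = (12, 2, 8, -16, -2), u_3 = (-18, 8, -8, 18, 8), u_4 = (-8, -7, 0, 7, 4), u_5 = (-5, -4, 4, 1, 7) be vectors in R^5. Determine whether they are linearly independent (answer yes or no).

Form the matrix with these vectors as rows and row reduce.
R2 ← R2 − (6)·R1: [0, 32, 32, -34, 34]
R3 ← R3 + (9)·R1: [0, -37, -44, 45, -46]
R4 ← R4 + (4)·R1: [0, -27, -16, 19, -20]
R5 ← R5 + (5/2)·R1: [0, -33/2, -6, 17/2, -8]
R3 ← R3 + (37/32)·R2: [0, 0, -7, 91/16, -107/16]
R4 ← R4 + (27/32)·R2: [0, 0, 11, -155/16, 139/16]
R5 ← R5 + (33/64)·R2: [0, 0, 21/2, -289/32, 305/32]
R4 ← R4 + (11/7)·R3: [0, 0, 0, -3/4, -51/28]
R5 ← R5 + (3/2)·R3: [0, 0, 0, -1/2, -1/2]
R5 ← R5 − (2/3)·R4: [0, 0, 0, 0, 5/7]
5 nonzero rows, so the 5 vectors span a space of dimension 5.
Since 5 = 5, the vectors are linearly independent.

yes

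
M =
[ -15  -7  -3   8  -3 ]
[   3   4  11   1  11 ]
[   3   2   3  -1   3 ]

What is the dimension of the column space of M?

Row reduce to echelon form.
R2 ← R2 + (1/5)·R1: [0, 13/5, 52/5, 13/5, 52/5]
R3 ← R3 + (1/5)·R1: [0, 3/5, 12/5, 3/5, 12/5]
R3 ← R3 − (3/13)·R2: [0, 0, 0, 0, 0]
Echelon form has 2 nonzero rows, so rank(M) = 2.
The column space has dimension equal to the rank: 2.

2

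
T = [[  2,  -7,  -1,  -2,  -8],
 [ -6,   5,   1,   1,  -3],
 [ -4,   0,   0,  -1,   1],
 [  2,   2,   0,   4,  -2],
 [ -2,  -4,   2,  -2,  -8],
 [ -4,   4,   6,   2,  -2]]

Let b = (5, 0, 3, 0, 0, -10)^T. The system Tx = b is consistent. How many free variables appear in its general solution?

Row reduce the augmented matrix [T | b].
R2 ← R2 + (3)·R1: [0, -16, -2, -5, -27, 15]
R3 ← R3 + (2)·R1: [0, -14, -2, -5, -15, 13]
R4 ← R4 − R1: [0, 9, 1, 6, 6, -5]
R5 ← R5 + R1: [0, -11, 1, -4, -16, 5]
R6 ← R6 + (2)·R1: [0, -10, 4, -2, -18, 0]
R3 ← R3 − (7/8)·R2: [0, 0, -1/4, -5/8, 69/8, -1/8]
R4 ← R4 + (9/16)·R2: [0, 0, -1/8, 51/16, -147/16, 55/16]
R5 ← R5 − (11/16)·R2: [0, 0, 19/8, -9/16, 41/16, -85/16]
R6 ← R6 − (5/8)·R2: [0, 0, 21/4, 9/8, -9/8, -75/8]
R4 ← R4 − (1/2)·R3: [0, 0, 0, 7/2, -27/2, 7/2]
R5 ← R5 + (19/2)·R3: [0, 0, 0, -13/2, 169/2, -13/2]
R6 ← R6 + (21)·R3: [0, 0, 0, -12, 180, -12]
R5 ← R5 + (13/7)·R4: [0, 0, 0, 0, 416/7, 0]
R6 ← R6 + (24/7)·R4: [0, 0, 0, 0, 936/7, 0]
R6 ← R6 − (9/4)·R5: [0, 0, 0, 0, 0, 0]
The echelon form has 5 nonzero rows, and every pivot lies in the first 5 columns, so rank(T) = rank([T|b]) = 5.
The system is consistent.
Free variables = (unknowns) − (rank) = 5 − 5 = 0.

0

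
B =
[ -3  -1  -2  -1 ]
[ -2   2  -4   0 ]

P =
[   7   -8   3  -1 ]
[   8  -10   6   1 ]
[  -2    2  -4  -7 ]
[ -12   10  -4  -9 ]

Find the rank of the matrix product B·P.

2

First compute BP:
[[-13,  20,  -3,  25],
 [ 10, -12,  22,  32]]
Now row reduce the product.
R2 ← R2 + (10/13)·R1: [0, 44/13, 256/13, 666/13]
2 nonzero rows, so rank(BP) = 2.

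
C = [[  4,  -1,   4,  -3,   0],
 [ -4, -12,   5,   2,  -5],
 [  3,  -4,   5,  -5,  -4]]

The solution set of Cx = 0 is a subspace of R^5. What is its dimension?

2

Row reduce to echelon form.
R2 ← R2 + R1: [0, -13, 9, -1, -5]
R3 ← R3 − (3/4)·R1: [0, -13/4, 2, -11/4, -4]
R3 ← R3 − (1/4)·R2: [0, 0, -1/4, -5/2, -11/4]
3 nonzero rows, so rank(C) = 3.
C has 5 columns; by rank–nullity, nullity = 5 − 3 = 2.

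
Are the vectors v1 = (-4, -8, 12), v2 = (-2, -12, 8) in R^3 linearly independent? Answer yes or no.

Form the matrix with these vectors as rows and row reduce.
R2 ← R2 − (1/2)·R1: [0, -8, 2]
2 nonzero rows, so the 2 vectors span a space of dimension 2.
Since 2 = 2, the vectors are linearly independent.

yes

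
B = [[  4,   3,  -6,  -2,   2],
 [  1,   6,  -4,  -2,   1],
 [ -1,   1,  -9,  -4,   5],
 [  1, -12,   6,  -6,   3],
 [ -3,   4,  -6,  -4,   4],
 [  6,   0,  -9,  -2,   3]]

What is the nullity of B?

0

Row reduce to echelon form.
R2 ← R2 − (1/4)·R1: [0, 21/4, -5/2, -3/2, 1/2]
R3 ← R3 + (1/4)·R1: [0, 7/4, -21/2, -9/2, 11/2]
R4 ← R4 − (1/4)·R1: [0, -51/4, 15/2, -11/2, 5/2]
R5 ← R5 + (3/4)·R1: [0, 25/4, -21/2, -11/2, 11/2]
R6 ← R6 − (3/2)·R1: [0, -9/2, 0, 1, 0]
R3 ← R3 − (1/3)·R2: [0, 0, -29/3, -4, 16/3]
R4 ← R4 + (17/7)·R2: [0, 0, 10/7, -64/7, 26/7]
R5 ← R5 − (25/21)·R2: [0, 0, -158/21, -26/7, 103/21]
R6 ← R6 + (6/7)·R2: [0, 0, -15/7, -2/7, 3/7]
R4 ← R4 + (30/203)·R3: [0, 0, 0, -1976/203, 914/203]
R5 ← R5 − (158/203)·R3: [0, 0, 0, -122/203, 153/203]
R6 ← R6 − (45/203)·R3: [0, 0, 0, 122/203, -153/203]
R5 ← R5 − (61/988)·R4: [0, 0, 0, 0, 235/494]
R6 ← R6 + (61/988)·R4: [0, 0, 0, 0, -235/494]
R6 ← R6 + R5: [0, 0, 0, 0, 0]
5 nonzero rows, so rank(B) = 5.
B has 5 columns; by rank–nullity, nullity = 5 − 5 = 0.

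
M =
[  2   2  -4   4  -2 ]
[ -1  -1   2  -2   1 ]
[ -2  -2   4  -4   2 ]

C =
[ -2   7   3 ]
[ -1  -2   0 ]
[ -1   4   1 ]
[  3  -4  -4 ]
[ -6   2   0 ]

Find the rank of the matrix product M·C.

1

First compute MC:
[[ 22, -26, -14],
 [-11,  13,   7],
 [-22,  26,  14]]
Now row reduce the product.
R2 ← R2 + (1/2)·R1: [0, 0, 0]
R3 ← R3 + R1: [0, 0, 0]
1 nonzero row, so rank(MC) = 1.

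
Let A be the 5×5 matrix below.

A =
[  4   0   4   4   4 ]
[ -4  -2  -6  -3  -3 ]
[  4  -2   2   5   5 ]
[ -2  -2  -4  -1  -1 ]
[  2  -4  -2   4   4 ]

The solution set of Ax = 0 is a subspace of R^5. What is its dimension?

3

Row reduce to echelon form.
R2 ← R2 + R1: [0, -2, -2, 1, 1]
R3 ← R3 − R1: [0, -2, -2, 1, 1]
R4 ← R4 + (1/2)·R1: [0, -2, -2, 1, 1]
R5 ← R5 − (1/2)·R1: [0, -4, -4, 2, 2]
R3 ← R3 − R2: [0, 0, 0, 0, 0]
R4 ← R4 − R2: [0, 0, 0, 0, 0]
R5 ← R5 − (2)·R2: [0, 0, 0, 0, 0]
2 nonzero rows, so rank(A) = 2.
A has 5 columns; by rank–nullity, nullity = 5 − 2 = 3.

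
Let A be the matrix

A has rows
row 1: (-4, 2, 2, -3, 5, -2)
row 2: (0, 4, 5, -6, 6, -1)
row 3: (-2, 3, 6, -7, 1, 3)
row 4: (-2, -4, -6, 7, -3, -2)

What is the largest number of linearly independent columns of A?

Row reduce to echelon form.
R3 ← R3 − (1/2)·R1: [0, 2, 5, -11/2, -3/2, 4]
R4 ← R4 − (1/2)·R1: [0, -5, -7, 17/2, -11/2, -1]
R3 ← R3 − (1/2)·R2: [0, 0, 5/2, -5/2, -9/2, 9/2]
R4 ← R4 + (5/4)·R2: [0, 0, -3/4, 1, 2, -9/4]
R4 ← R4 + (3/10)·R3: [0, 0, 0, 1/4, 13/20, -9/10]
Echelon form has 4 nonzero rows, so rank(A) = 4.
The rank gives the maximum number of linearly independent columns: 4.

4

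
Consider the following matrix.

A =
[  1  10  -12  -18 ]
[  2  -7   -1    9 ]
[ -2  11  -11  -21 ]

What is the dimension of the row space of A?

Row reduce to echelon form.
R2 ← R2 − (2)·R1: [0, -27, 23, 45]
R3 ← R3 + (2)·R1: [0, 31, -35, -57]
R3 ← R3 + (31/27)·R2: [0, 0, -232/27, -16/3]
Echelon form has 3 nonzero rows, so rank(A) = 3.
The row space has dimension equal to the rank: 3.

3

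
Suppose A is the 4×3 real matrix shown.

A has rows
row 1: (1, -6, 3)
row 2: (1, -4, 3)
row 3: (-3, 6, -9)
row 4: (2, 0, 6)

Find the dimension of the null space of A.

1

Row reduce to echelon form.
R2 ← R2 − R1: [0, 2, 0]
R3 ← R3 + (3)·R1: [0, -12, 0]
R4 ← R4 − (2)·R1: [0, 12, 0]
R3 ← R3 + (6)·R2: [0, 0, 0]
R4 ← R4 − (6)·R2: [0, 0, 0]
2 nonzero rows, so rank(A) = 2.
A has 3 columns; by rank–nullity, nullity = 3 − 2 = 1.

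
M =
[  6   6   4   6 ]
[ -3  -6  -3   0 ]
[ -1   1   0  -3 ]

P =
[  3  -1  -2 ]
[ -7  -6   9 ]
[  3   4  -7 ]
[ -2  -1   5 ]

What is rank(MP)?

2

First compute MP:
[[-24, -32,  44],
 [ 24,  27, -27],
 [ -4,  -2,  -4]]
Now row reduce the product.
R2 ← R2 + R1: [0, -5, 17]
R3 ← R3 − (1/6)·R1: [0, 10/3, -34/3]
R3 ← R3 + (2/3)·R2: [0, 0, 0]
2 nonzero rows, so rank(MP) = 2.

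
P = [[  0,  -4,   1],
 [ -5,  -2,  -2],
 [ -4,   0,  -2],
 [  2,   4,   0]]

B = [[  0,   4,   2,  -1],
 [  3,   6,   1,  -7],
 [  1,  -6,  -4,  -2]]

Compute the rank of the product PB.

2

First compute PB:
[[-11, -30,  -8,  26],
 [ -8, -20,  -4,  23],
 [ -2,  -4,   0,   8],
 [ 12,  32,   8, -30]]
Now row reduce the product.
R2 ← R2 − (8/11)·R1: [0, 20/11, 20/11, 45/11]
R3 ← R3 − (2/11)·R1: [0, 16/11, 16/11, 36/11]
R4 ← R4 + (12/11)·R1: [0, -8/11, -8/11, -18/11]
R3 ← R3 − (4/5)·R2: [0, 0, 0, 0]
R4 ← R4 + (2/5)·R2: [0, 0, 0, 0]
2 nonzero rows, so rank(PB) = 2.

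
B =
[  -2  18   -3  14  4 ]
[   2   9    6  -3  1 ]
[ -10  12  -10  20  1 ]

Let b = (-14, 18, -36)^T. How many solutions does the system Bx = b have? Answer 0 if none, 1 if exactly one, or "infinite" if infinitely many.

infinite

Row reduce the augmented matrix [B | b].
R2 ← R2 + R1: [0, 27, 3, 11, 5, 4]
R3 ← R3 − (5)·R1: [0, -78, 5, -50, -19, 34]
R3 ← R3 + (26/9)·R2: [0, 0, 41/3, -164/9, -41/9, 410/9]
The echelon form has 3 nonzero rows, and every pivot lies in the first 5 columns, so rank(B) = rank([B|b]) = 3.
The system is consistent.
rank = 3 < 5 unknowns, so there are infinitely many solutions.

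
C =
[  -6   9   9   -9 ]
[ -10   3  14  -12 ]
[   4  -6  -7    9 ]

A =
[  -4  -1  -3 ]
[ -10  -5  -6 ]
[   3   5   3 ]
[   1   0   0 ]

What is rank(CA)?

3

First compute CA:
[[-48,   6,  -9],
 [ 40,  65,  54],
 [ 32,  -9,   3]]
Now row reduce the product.
R2 ← R2 + (5/6)·R1: [0, 70, 93/2]
R3 ← R3 + (2/3)·R1: [0, -5, -3]
R3 ← R3 + (1/14)·R2: [0, 0, 9/28]
3 nonzero rows, so rank(CA) = 3.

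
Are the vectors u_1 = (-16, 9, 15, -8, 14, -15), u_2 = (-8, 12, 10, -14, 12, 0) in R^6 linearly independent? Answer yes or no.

yes

Form the matrix with these vectors as rows and row reduce.
R2 ← R2 − (1/2)·R1: [0, 15/2, 5/2, -10, 5, 15/2]
2 nonzero rows, so the 2 vectors span a space of dimension 2.
Since 2 = 2, the vectors are linearly independent.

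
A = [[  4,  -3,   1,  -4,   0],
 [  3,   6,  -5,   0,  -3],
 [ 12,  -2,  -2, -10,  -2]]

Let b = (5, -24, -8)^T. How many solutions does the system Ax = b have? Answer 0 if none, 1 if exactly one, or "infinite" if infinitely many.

infinite

Row reduce the augmented matrix [A | b].
R2 ← R2 − (3/4)·R1: [0, 33/4, -23/4, 3, -3, -111/4]
R3 ← R3 − (3)·R1: [0, 7, -5, 2, -2, -23]
R3 ← R3 − (28/33)·R2: [0, 0, -4/33, -6/11, 6/11, 6/11]
The echelon form has 3 nonzero rows, and every pivot lies in the first 5 columns, so rank(A) = rank([A|b]) = 3.
The system is consistent.
rank = 3 < 5 unknowns, so there are infinitely many solutions.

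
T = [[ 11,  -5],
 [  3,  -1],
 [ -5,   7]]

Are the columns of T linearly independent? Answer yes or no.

yes

Row reduce T to echelon form.
R2 ← R2 − (3/11)·R1: [0, 4/11]
R3 ← R3 + (5/11)·R1: [0, 52/11]
R3 ← R3 − (13)·R2: [0, 0]
2 pivots among 2 columns.
Every column is a pivot column, so the columns are linearly independent.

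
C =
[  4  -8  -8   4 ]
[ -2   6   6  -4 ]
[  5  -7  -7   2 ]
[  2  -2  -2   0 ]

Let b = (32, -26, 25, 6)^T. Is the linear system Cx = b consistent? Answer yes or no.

Row reduce the augmented matrix [C | b].
R2 ← R2 + (1/2)·R1: [0, 2, 2, -2, -10]
R3 ← R3 − (5/4)·R1: [0, 3, 3, -3, -15]
R4 ← R4 − (1/2)·R1: [0, 2, 2, -2, -10]
R3 ← R3 − (3/2)·R2: [0, 0, 0, 0, 0]
R4 ← R4 − R2: [0, 0, 0, 0, 0]
The echelon form has 2 nonzero rows, and every pivot lies in the first 4 columns, so rank(C) = rank([C|b]) = 2.
The system is consistent.

yes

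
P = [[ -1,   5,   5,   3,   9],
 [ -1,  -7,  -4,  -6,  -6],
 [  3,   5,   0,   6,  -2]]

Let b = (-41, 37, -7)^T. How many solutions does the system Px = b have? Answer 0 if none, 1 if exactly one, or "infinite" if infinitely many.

infinite

Row reduce the augmented matrix [P | b].
R2 ← R2 − R1: [0, -12, -9, -9, -15, 78]
R3 ← R3 + (3)·R1: [0, 20, 15, 15, 25, -130]
R3 ← R3 + (5/3)·R2: [0, 0, 0, 0, 0, 0]
The echelon form has 2 nonzero rows, and every pivot lies in the first 5 columns, so rank(P) = rank([P|b]) = 2.
The system is consistent.
rank = 2 < 5 unknowns, so there are infinitely many solutions.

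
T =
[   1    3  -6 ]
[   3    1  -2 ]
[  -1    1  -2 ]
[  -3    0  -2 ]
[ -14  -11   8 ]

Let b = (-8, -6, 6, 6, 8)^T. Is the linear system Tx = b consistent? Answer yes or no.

Row reduce the augmented matrix [T | b].
R2 ← R2 − (3)·R1: [0, -8, 16, 18]
R3 ← R3 + R1: [0, 4, -8, -2]
R4 ← R4 + (3)·R1: [0, 9, -20, -18]
R5 ← R5 + (14)·R1: [0, 31, -76, -104]
R3 ← R3 + (1/2)·R2: [0, 0, 0, 7]
R4 ← R4 + (9/8)·R2: [0, 0, -2, 9/4]
R5 ← R5 + (31/8)·R2: [0, 0, -14, -137/4]
Swap R3 ↔ R4
R5 ← R5 − (7)·R3: [0, 0, 0, -50]
R5 ← R5 + (50/7)·R4: [0, 0, 0, 0]
The echelon form has 4 nonzero rows; the last pivot sits in the augmented column, so rank(T) = 3 but rank([T|b]) = 4.
Since the ranks differ, the system is inconsistent.

no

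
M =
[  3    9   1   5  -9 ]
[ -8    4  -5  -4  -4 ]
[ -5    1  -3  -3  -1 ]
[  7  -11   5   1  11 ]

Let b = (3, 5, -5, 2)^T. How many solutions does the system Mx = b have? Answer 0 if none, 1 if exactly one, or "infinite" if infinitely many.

Row reduce the augmented matrix [M | b].
R2 ← R2 + (8/3)·R1: [0, 28, -7/3, 28/3, -28, 13]
R3 ← R3 + (5/3)·R1: [0, 16, -4/3, 16/3, -16, 0]
R4 ← R4 − (7/3)·R1: [0, -32, 8/3, -32/3, 32, -5]
R3 ← R3 − (4/7)·R2: [0, 0, 0, 0, 0, -52/7]
R4 ← R4 + (8/7)·R2: [0, 0, 0, 0, 0, 69/7]
R4 ← R4 + (69/52)·R3: [0, 0, 0, 0, 0, 0]
The echelon form has 3 nonzero rows; the last pivot sits in the augmented column, so rank(M) = 2 but rank([M|b]) = 3.
Since the ranks differ, the system is inconsistent.
It has no solutions.

0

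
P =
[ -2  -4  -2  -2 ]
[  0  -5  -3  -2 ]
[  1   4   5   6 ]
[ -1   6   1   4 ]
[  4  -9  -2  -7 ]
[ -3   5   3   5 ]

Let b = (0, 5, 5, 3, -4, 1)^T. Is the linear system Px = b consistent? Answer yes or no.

Row reduce the augmented matrix [P | b].
R3 ← R3 + (1/2)·R1: [0, 2, 4, 5, 5]
R4 ← R4 − (1/2)·R1: [0, 8, 2, 5, 3]
R5 ← R5 + (2)·R1: [0, -17, -6, -11, -4]
R6 ← R6 − (3/2)·R1: [0, 11, 6, 8, 1]
R3 ← R3 + (2/5)·R2: [0, 0, 14/5, 21/5, 7]
R4 ← R4 + (8/5)·R2: [0, 0, -14/5, 9/5, 11]
R5 ← R5 − (17/5)·R2: [0, 0, 21/5, -21/5, -21]
R6 ← R6 + (11/5)·R2: [0, 0, -3/5, 18/5, 12]
R4 ← R4 + R3: [0, 0, 0, 6, 18]
R5 ← R5 − (3/2)·R3: [0, 0, 0, -21/2, -63/2]
R6 ← R6 + (3/14)·R3: [0, 0, 0, 9/2, 27/2]
R5 ← R5 + (7/4)·R4: [0, 0, 0, 0, 0]
R6 ← R6 − (3/4)·R4: [0, 0, 0, 0, 0]
The echelon form has 4 nonzero rows, and every pivot lies in the first 4 columns, so rank(P) = rank([P|b]) = 4.
The system is consistent.

yes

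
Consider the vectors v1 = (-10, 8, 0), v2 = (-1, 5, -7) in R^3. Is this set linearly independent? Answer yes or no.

yes

Form the matrix with these vectors as rows and row reduce.
R2 ← R2 − (1/10)·R1: [0, 21/5, -7]
2 nonzero rows, so the 2 vectors span a space of dimension 2.
Since 2 = 2, the vectors are linearly independent.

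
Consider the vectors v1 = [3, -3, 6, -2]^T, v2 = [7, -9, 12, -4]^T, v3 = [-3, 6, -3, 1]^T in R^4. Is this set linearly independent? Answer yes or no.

no

Form the matrix with these vectors as rows and row reduce.
R2 ← R2 − (7/3)·R1: [0, -2, -2, 2/3]
R3 ← R3 + R1: [0, 3, 3, -1]
R3 ← R3 + (3/2)·R2: [0, 0, 0, 0]
2 nonzero rows, so the 3 vectors span a space of dimension 2.
Since 2 < 3, the vectors are linearly dependent.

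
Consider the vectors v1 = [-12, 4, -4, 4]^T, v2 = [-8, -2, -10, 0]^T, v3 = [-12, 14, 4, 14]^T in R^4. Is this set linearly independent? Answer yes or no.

Form the matrix with these vectors as rows and row reduce.
R2 ← R2 − (2/3)·R1: [0, -14/3, -22/3, -8/3]
R3 ← R3 − R1: [0, 10, 8, 10]
R3 ← R3 + (15/7)·R2: [0, 0, -54/7, 30/7]
3 nonzero rows, so the 3 vectors span a space of dimension 3.
Since 3 = 3, the vectors are linearly independent.

yes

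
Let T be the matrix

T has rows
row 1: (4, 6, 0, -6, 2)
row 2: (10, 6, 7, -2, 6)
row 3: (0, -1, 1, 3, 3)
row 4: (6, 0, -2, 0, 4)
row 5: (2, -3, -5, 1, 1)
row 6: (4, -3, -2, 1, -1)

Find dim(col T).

5

Row reduce to echelon form.
R2 ← R2 − (5/2)·R1: [0, -9, 7, 13, 1]
R4 ← R4 − (3/2)·R1: [0, -9, -2, 9, 1]
R5 ← R5 − (1/2)·R1: [0, -6, -5, 4, 0]
R6 ← R6 − R1: [0, -9, -2, 7, -3]
R3 ← R3 − (1/9)·R2: [0, 0, 2/9, 14/9, 26/9]
R4 ← R4 − R2: [0, 0, -9, -4, 0]
R5 ← R5 − (2/3)·R2: [0, 0, -29/3, -14/3, -2/3]
R6 ← R6 − R2: [0, 0, -9, -6, -4]
R4 ← R4 + (81/2)·R3: [0, 0, 0, 59, 117]
R5 ← R5 + (87/2)·R3: [0, 0, 0, 63, 125]
R6 ← R6 + (81/2)·R3: [0, 0, 0, 57, 113]
R5 ← R5 − (63/59)·R4: [0, 0, 0, 0, 4/59]
R6 ← R6 − (57/59)·R4: [0, 0, 0, 0, -2/59]
R6 ← R6 + (1/2)·R5: [0, 0, 0, 0, 0]
Echelon form has 5 nonzero rows, so rank(T) = 5.
The column space has dimension equal to the rank: 5.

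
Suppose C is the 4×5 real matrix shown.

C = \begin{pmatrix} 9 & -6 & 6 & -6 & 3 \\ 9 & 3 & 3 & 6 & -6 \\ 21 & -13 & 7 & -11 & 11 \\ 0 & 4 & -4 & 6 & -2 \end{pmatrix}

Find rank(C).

3

Row reduce to echelon form.
R2 ← R2 − R1: [0, 9, -3, 12, -9]
R3 ← R3 − (7/3)·R1: [0, 1, -7, 3, 4]
R3 ← R3 − (1/9)·R2: [0, 0, -20/3, 5/3, 5]
R4 ← R4 − (4/9)·R2: [0, 0, -8/3, 2/3, 2]
R4 ← R4 − (2/5)·R3: [0, 0, 0, 0, 0]
Echelon form has 3 nonzero rows, so rank(C) = 3.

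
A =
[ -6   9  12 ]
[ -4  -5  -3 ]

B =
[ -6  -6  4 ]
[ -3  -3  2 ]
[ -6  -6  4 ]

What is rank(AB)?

First compute AB:
[[-63, -63,  42],
 [ 57,  57, -38]]
Now row reduce the product.
R2 ← R2 + (19/21)·R1: [0, 0, 0]
1 nonzero row, so rank(AB) = 1.

1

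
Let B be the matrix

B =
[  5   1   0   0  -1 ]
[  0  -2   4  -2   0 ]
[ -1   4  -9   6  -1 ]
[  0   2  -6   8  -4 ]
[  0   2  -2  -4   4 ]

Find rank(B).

3

Row reduce to echelon form.
R3 ← R3 + (1/5)·R1: [0, 21/5, -9, 6, -6/5]
R3 ← R3 + (21/10)·R2: [0, 0, -3/5, 9/5, -6/5]
R4 ← R4 + R2: [0, 0, -2, 6, -4]
R5 ← R5 + R2: [0, 0, 2, -6, 4]
R4 ← R4 − (10/3)·R3: [0, 0, 0, 0, 0]
R5 ← R5 + (10/3)·R3: [0, 0, 0, 0, 0]
Echelon form has 3 nonzero rows, so rank(B) = 3.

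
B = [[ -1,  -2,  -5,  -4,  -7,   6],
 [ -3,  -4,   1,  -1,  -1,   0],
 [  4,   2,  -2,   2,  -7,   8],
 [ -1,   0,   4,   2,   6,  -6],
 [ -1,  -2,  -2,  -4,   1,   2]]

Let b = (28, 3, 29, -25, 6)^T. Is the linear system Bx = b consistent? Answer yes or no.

yes

Row reduce the augmented matrix [B | b].
R2 ← R2 − (3)·R1: [0, 2, 16, 11, 20, -18, -81]
R3 ← R3 + (4)·R1: [0, -6, -22, -14, -35, 32, 141]
R4 ← R4 − R1: [0, 2, 9, 6, 13, -12, -53]
R5 ← R5 − R1: [0, 0, 3, 0, 8, -4, -22]
R3 ← R3 + (3)·R2: [0, 0, 26, 19, 25, -22, -102]
R4 ← R4 − R2: [0, 0, -7, -5, -7, 6, 28]
R4 ← R4 + (7/26)·R3: [0, 0, 0, 3/26, -7/26, 1/13, 7/13]
R5 ← R5 − (3/26)·R3: [0, 0, 0, -57/26, 133/26, -19/13, -133/13]
R5 ← R5 + (19)·R4: [0, 0, 0, 0, 0, 0, 0]
The echelon form has 4 nonzero rows, and every pivot lies in the first 6 columns, so rank(B) = rank([B|b]) = 4.
The system is consistent.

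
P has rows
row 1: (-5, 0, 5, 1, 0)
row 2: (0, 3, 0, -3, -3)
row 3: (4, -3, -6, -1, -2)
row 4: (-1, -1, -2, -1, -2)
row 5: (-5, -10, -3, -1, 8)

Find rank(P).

Row reduce to echelon form.
R3 ← R3 + (4/5)·R1: [0, -3, -2, -1/5, -2]
R4 ← R4 − (1/5)·R1: [0, -1, -3, -6/5, -2]
R5 ← R5 − R1: [0, -10, -8, -2, 8]
R3 ← R3 + R2: [0, 0, -2, -16/5, -5]
R4 ← R4 + (1/3)·R2: [0, 0, -3, -11/5, -3]
R5 ← R5 + (10/3)·R2: [0, 0, -8, -12, -2]
R4 ← R4 − (3/2)·R3: [0, 0, 0, 13/5, 9/2]
R5 ← R5 − (4)·R3: [0, 0, 0, 4/5, 18]
R5 ← R5 − (4/13)·R4: [0, 0, 0, 0, 216/13]
Echelon form has 5 nonzero rows, so rank(P) = 5.

5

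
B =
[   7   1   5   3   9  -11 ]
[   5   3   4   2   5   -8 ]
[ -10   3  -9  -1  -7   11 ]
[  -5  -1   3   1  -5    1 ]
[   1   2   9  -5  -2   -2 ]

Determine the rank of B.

Row reduce to echelon form.
R2 ← R2 − (5/7)·R1: [0, 16/7, 3/7, -1/7, -10/7, -1/7]
R3 ← R3 + (10/7)·R1: [0, 31/7, -13/7, 23/7, 41/7, -33/7]
R4 ← R4 + (5/7)·R1: [0, -2/7, 46/7, 22/7, 10/7, -48/7]
R5 ← R5 − (1/7)·R1: [0, 13/7, 58/7, -38/7, -23/7, -3/7]
R3 ← R3 − (31/16)·R2: [0, 0, -43/16, 57/16, 69/8, -71/16]
R4 ← R4 + (1/8)·R2: [0, 0, 53/8, 25/8, 5/4, -55/8]
R5 ← R5 − (13/16)·R2: [0, 0, 127/16, -85/16, -17/8, -5/16]
R4 ← R4 + (106/43)·R3: [0, 0, 0, 512/43, 968/43, -766/43]
R5 ← R5 + (127/43)·R3: [0, 0, 0, 224/43, 1004/43, -577/43]
R5 ← R5 − (7/16)·R4: [0, 0, 0, 0, 27/2, -45/8]
Echelon form has 5 nonzero rows, so rank(B) = 5.

5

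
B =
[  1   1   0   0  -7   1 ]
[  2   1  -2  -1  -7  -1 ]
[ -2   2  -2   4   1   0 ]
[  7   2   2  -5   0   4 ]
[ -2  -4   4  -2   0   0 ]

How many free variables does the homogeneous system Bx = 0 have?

Row reduce to echelon form.
R2 ← R2 − (2)·R1: [0, -1, -2, -1, 7, -3]
R3 ← R3 + (2)·R1: [0, 4, -2, 4, -13, 2]
R4 ← R4 − (7)·R1: [0, -5, 2, -5, 49, -3]
R5 ← R5 + (2)·R1: [0, -2, 4, -2, -14, 2]
R3 ← R3 + (4)·R2: [0, 0, -10, 0, 15, -10]
R4 ← R4 − (5)·R2: [0, 0, 12, 0, 14, 12]
R5 ← R5 − (2)·R2: [0, 0, 8, 0, -28, 8]
R4 ← R4 + (6/5)·R3: [0, 0, 0, 0, 32, 0]
R5 ← R5 + (4/5)·R3: [0, 0, 0, 0, -16, 0]
R5 ← R5 + (1/2)·R4: [0, 0, 0, 0, 0, 0]
4 nonzero rows, so rank(B) = 4.
B has 6 columns; by rank–nullity, nullity = 6 − 4 = 2.

2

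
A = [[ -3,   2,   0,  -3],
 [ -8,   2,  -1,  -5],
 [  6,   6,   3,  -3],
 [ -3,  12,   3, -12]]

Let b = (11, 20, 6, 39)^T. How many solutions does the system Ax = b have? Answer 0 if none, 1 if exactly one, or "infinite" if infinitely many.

infinite

Row reduce the augmented matrix [A | b].
R2 ← R2 − (8/3)·R1: [0, -10/3, -1, 3, -28/3]
R3 ← R3 + (2)·R1: [0, 10, 3, -9, 28]
R4 ← R4 − R1: [0, 10, 3, -9, 28]
R3 ← R3 + (3)·R2: [0, 0, 0, 0, 0]
R4 ← R4 + (3)·R2: [0, 0, 0, 0, 0]
The echelon form has 2 nonzero rows, and every pivot lies in the first 4 columns, so rank(A) = rank([A|b]) = 2.
The system is consistent.
rank = 2 < 4 unknowns, so there are infinitely many solutions.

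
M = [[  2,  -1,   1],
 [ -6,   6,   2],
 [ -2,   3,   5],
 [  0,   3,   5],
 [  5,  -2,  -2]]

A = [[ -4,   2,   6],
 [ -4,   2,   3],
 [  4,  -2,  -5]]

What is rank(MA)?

First compute MA:
[[  0,   0,   4],
 [  8,  -4, -28],
 [ 16,  -8, -28],
 [  8,  -4, -16],
 [-20,  10,  34]]
Now row reduce the product.
Swap R1 ↔ R2
R3 ← R3 − (2)·R1: [0, 0, 28]
R4 ← R4 − R1: [0, 0, 12]
R5 ← R5 + (5/2)·R1: [0, 0, -36]
R3 ← R3 − (7)·R2: [0, 0, 0]
R4 ← R4 − (3)·R2: [0, 0, 0]
R5 ← R5 + (9)·R2: [0, 0, 0]
2 nonzero rows, so rank(MA) = 2.

2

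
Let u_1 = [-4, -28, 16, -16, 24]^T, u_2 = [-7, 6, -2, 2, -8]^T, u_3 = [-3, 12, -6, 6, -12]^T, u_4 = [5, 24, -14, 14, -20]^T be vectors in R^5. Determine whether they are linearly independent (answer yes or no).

no

Form the matrix with these vectors as rows and row reduce.
R2 ← R2 − (7/4)·R1: [0, 55, -30, 30, -50]
R3 ← R3 − (3/4)·R1: [0, 33, -18, 18, -30]
R4 ← R4 + (5/4)·R1: [0, -11, 6, -6, 10]
R3 ← R3 − (3/5)·R2: [0, 0, 0, 0, 0]
R4 ← R4 + (1/5)·R2: [0, 0, 0, 0, 0]
2 nonzero rows, so the 4 vectors span a space of dimension 2.
Since 2 < 4, the vectors are linearly dependent.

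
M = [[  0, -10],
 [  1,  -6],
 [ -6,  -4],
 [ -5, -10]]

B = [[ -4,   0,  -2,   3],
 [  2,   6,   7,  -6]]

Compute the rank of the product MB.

First compute MB:
[[-20, -60, -70,  60],
 [-16, -36, -44,  39],
 [ 16, -24, -16,   6],
 [  0, -60, -60,  45]]
Now row reduce the product.
R2 ← R2 − (4/5)·R1: [0, 12, 12, -9]
R3 ← R3 + (4/5)·R1: [0, -72, -72, 54]
R3 ← R3 + (6)·R2: [0, 0, 0, 0]
R4 ← R4 + (5)·R2: [0, 0, 0, 0]
2 nonzero rows, so rank(MB) = 2.

2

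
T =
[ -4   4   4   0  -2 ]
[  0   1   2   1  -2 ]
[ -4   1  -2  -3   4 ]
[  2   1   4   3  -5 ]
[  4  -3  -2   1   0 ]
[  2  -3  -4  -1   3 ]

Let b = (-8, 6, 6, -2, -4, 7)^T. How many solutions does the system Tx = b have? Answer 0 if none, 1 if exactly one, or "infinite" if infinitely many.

0

Row reduce the augmented matrix [T | b].
R3 ← R3 − R1: [0, -3, -6, -3, 6, 14]
R4 ← R4 + (1/2)·R1: [0, 3, 6, 3, -6, -6]
R5 ← R5 + R1: [0, 1, 2, 1, -2, -12]
R6 ← R6 + (1/2)·R1: [0, -1, -2, -1, 2, 3]
R3 ← R3 + (3)·R2: [0, 0, 0, 0, 0, 32]
R4 ← R4 − (3)·R2: [0, 0, 0, 0, 0, -24]
R5 ← R5 − R2: [0, 0, 0, 0, 0, -18]
R6 ← R6 + R2: [0, 0, 0, 0, 0, 9]
R4 ← R4 + (3/4)·R3: [0, 0, 0, 0, 0, 0]
R5 ← R5 + (9/16)·R3: [0, 0, 0, 0, 0, 0]
R6 ← R6 − (9/32)·R3: [0, 0, 0, 0, 0, 0]
The echelon form has 3 nonzero rows; the last pivot sits in the augmented column, so rank(T) = 2 but rank([T|b]) = 3.
Since the ranks differ, the system is inconsistent.
It has no solutions.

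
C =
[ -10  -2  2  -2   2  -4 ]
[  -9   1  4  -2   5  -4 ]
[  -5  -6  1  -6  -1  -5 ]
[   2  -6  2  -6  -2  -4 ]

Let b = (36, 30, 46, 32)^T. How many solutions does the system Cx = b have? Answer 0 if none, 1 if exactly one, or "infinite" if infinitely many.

infinite

Row reduce the augmented matrix [C | b].
R2 ← R2 − (9/10)·R1: [0, 14/5, 11/5, -1/5, 16/5, -2/5, -12/5]
R3 ← R3 − (1/2)·R1: [0, -5, 0, -5, -2, -3, 28]
R4 ← R4 + (1/5)·R1: [0, -32/5, 12/5, -32/5, -8/5, -24/5, 196/5]
R3 ← R3 + (25/14)·R2: [0, 0, 55/14, -75/14, 26/7, -26/7, 166/7]
R4 ← R4 + (16/7)·R2: [0, 0, 52/7, -48/7, 40/7, -40/7, 236/7]
R4 ← R4 − (104/55)·R3: [0, 0, 0, 36/11, -72/55, 72/55, -612/55]
The echelon form has 4 nonzero rows, and every pivot lies in the first 6 columns, so rank(C) = rank([C|b]) = 4.
The system is consistent.
rank = 4 < 6 unknowns, so there are infinitely many solutions.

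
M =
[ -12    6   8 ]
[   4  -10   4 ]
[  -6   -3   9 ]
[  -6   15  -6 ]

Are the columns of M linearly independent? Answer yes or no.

no

Row reduce M to echelon form.
R2 ← R2 + (1/3)·R1: [0, -8, 20/3]
R3 ← R3 − (1/2)·R1: [0, -6, 5]
R4 ← R4 − (1/2)·R1: [0, 12, -10]
R3 ← R3 − (3/4)·R2: [0, 0, 0]
R4 ← R4 + (3/2)·R2: [0, 0, 0]
2 pivots among 3 columns.
Only 2 < 3 pivot columns, so the columns are linearly dependent.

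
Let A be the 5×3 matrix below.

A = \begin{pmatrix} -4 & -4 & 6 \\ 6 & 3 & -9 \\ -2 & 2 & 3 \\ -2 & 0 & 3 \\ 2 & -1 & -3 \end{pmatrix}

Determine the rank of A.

Row reduce to echelon form.
R2 ← R2 + (3/2)·R1: [0, -3, 0]
R3 ← R3 − (1/2)·R1: [0, 4, 0]
R4 ← R4 − (1/2)·R1: [0, 2, 0]
R5 ← R5 + (1/2)·R1: [0, -3, 0]
R3 ← R3 + (4/3)·R2: [0, 0, 0]
R4 ← R4 + (2/3)·R2: [0, 0, 0]
R5 ← R5 − R2: [0, 0, 0]
Echelon form has 2 nonzero rows, so rank(A) = 2.

2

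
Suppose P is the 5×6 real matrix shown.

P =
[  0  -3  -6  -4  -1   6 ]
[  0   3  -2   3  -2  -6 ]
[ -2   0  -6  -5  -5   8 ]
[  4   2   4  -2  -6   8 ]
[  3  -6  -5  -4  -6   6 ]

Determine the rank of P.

Row reduce to echelon form.
Swap R1 ↔ R3
R4 ← R4 + (2)·R1: [0, 2, -8, -12, -16, 24]
R5 ← R5 + (3/2)·R1: [0, -6, -14, -23/2, -27/2, 18]
R3 ← R3 + R2: [0, 0, -8, -1, -3, 0]
R4 ← R4 − (2/3)·R2: [0, 0, -20/3, -14, -44/3, 28]
R5 ← R5 + (2)·R2: [0, 0, -18, -11/2, -35/2, 6]
R4 ← R4 − (5/6)·R3: [0, 0, 0, -79/6, -73/6, 28]
R5 ← R5 − (9/4)·R3: [0, 0, 0, -13/4, -43/4, 6]
R5 ← R5 − (39/158)·R4: [0, 0, 0, 0, -612/79, -72/79]
Echelon form has 5 nonzero rows, so rank(P) = 5.

5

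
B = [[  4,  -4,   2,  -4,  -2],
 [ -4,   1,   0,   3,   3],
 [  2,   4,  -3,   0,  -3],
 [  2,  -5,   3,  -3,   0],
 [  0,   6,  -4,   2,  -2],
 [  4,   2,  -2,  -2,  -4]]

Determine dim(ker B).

3

Row reduce to echelon form.
R2 ← R2 + R1: [0, -3, 2, -1, 1]
R3 ← R3 − (1/2)·R1: [0, 6, -4, 2, -2]
R4 ← R4 − (1/2)·R1: [0, -3, 2, -1, 1]
R6 ← R6 − R1: [0, 6, -4, 2, -2]
R3 ← R3 + (2)·R2: [0, 0, 0, 0, 0]
R4 ← R4 − R2: [0, 0, 0, 0, 0]
R5 ← R5 + (2)·R2: [0, 0, 0, 0, 0]
R6 ← R6 + (2)·R2: [0, 0, 0, 0, 0]
2 nonzero rows, so rank(B) = 2.
B has 5 columns; by rank–nullity, nullity = 5 − 2 = 3.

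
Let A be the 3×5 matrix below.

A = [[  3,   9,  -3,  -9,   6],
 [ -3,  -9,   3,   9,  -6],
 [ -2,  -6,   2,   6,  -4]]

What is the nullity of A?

Row reduce to echelon form.
R2 ← R2 + R1: [0, 0, 0, 0, 0]
R3 ← R3 + (2/3)·R1: [0, 0, 0, 0, 0]
1 nonzero row, so rank(A) = 1.
A has 5 columns; by rank–nullity, nullity = 5 − 1 = 4.

4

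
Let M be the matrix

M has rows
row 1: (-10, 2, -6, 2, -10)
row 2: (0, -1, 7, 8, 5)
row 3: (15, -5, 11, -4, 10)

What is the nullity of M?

2

Row reduce to echelon form.
R3 ← R3 + (3/2)·R1: [0, -2, 2, -1, -5]
R3 ← R3 − (2)·R2: [0, 0, -12, -17, -15]
3 nonzero rows, so rank(M) = 3.
M has 5 columns; by rank–nullity, nullity = 5 − 3 = 2.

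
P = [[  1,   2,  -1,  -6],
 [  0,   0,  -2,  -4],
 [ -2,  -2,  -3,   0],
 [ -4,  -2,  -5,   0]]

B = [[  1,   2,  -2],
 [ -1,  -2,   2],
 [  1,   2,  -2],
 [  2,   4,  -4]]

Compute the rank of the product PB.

First compute PB:
[[-14, -28,  28],
 [-10, -20,  20],
 [ -3,  -6,   6],
 [ -7, -14,  14]]
Now row reduce the product.
R2 ← R2 − (5/7)·R1: [0, 0, 0]
R3 ← R3 − (3/14)·R1: [0, 0, 0]
R4 ← R4 − (1/2)·R1: [0, 0, 0]
1 nonzero row, so rank(PB) = 1.

1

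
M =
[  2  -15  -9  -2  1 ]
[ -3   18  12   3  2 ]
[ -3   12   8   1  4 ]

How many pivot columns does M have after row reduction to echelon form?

3

Row reduce to echelon form.
R2 ← R2 + (3/2)·R1: [0, -9/2, -3/2, 0, 7/2]
R3 ← R3 + (3/2)·R1: [0, -21/2, -11/2, -2, 11/2]
R3 ← R3 − (7/3)·R2: [0, 0, -2, -2, -8/3]
Echelon form has 3 nonzero rows, so rank(M) = 3.
Each nonzero row contributes one pivot column: 3 pivot columns.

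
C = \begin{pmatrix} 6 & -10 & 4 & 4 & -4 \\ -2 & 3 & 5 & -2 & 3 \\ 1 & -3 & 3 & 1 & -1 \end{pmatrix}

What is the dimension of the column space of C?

3

Row reduce to echelon form.
R2 ← R2 + (1/3)·R1: [0, -1/3, 19/3, -2/3, 5/3]
R3 ← R3 − (1/6)·R1: [0, -4/3, 7/3, 1/3, -1/3]
R3 ← R3 − (4)·R2: [0, 0, -23, 3, -7]
Echelon form has 3 nonzero rows, so rank(C) = 3.
The column space has dimension equal to the rank: 3.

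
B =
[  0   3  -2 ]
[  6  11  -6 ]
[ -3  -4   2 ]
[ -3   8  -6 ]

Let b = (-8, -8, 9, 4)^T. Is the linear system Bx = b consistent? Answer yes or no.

Row reduce the augmented matrix [B | b].
Swap R1 ↔ R2
R3 ← R3 + (1/2)·R1: [0, 3/2, -1, 5]
R4 ← R4 + (1/2)·R1: [0, 27/2, -9, 0]
R3 ← R3 − (1/2)·R2: [0, 0, 0, 9]
R4 ← R4 − (9/2)·R2: [0, 0, 0, 36]
R4 ← R4 − (4)·R3: [0, 0, 0, 0]
The echelon form has 3 nonzero rows; the last pivot sits in the augmented column, so rank(B) = 2 but rank([B|b]) = 3.
Since the ranks differ, the system is inconsistent.

no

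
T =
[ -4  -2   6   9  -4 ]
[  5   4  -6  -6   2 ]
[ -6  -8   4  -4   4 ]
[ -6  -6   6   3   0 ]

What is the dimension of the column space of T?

Row reduce to echelon form.
R2 ← R2 + (5/4)·R1: [0, 3/2, 3/2, 21/4, -3]
R3 ← R3 − (3/2)·R1: [0, -5, -5, -35/2, 10]
R4 ← R4 − (3/2)·R1: [0, -3, -3, -21/2, 6]
R3 ← R3 + (10/3)·R2: [0, 0, 0, 0, 0]
R4 ← R4 + (2)·R2: [0, 0, 0, 0, 0]
Echelon form has 2 nonzero rows, so rank(T) = 2.
The column space has dimension equal to the rank: 2.

2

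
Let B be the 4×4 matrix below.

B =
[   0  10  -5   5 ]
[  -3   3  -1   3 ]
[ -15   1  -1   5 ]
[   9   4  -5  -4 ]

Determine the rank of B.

3

Row reduce to echelon form.
Swap R1 ↔ R2
R3 ← R3 − (5)·R1: [0, -14, 4, -10]
R4 ← R4 + (3)·R1: [0, 13, -8, 5]
R3 ← R3 + (7/5)·R2: [0, 0, -3, -3]
R4 ← R4 − (13/10)·R2: [0, 0, -3/2, -3/2]
R4 ← R4 − (1/2)·R3: [0, 0, 0, 0]
Echelon form has 3 nonzero rows, so rank(B) = 3.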